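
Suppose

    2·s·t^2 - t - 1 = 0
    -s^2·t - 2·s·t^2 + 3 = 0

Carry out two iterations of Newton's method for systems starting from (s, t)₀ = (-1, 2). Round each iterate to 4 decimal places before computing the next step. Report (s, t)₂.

(-3.3125, -0.4271)

At (-1, 2): F = (-11.0000, 9.0000).
Jacobian J = [[2·t^2, 4·s·t - 1], [-2·s·t - 2·t^2, -s^2 - 4·s·t]].
At the point, J = [[8.0000, -9.0000], [-4.0000, 7.0000]] (det J = 20.0000).
Solving J·Δ = −F gives Δ = (-0.2000, -1.4000).
Then the next iterate is (s, t)₁ = (-1.2000, 0.6000).
Round to (-1.2000, 0.6000) and repeat: F = (-2.4640, 3.0000), J = [[0.7200, -3.8800], [0.7200, 1.4400]].
Δ = (-2.1125, -1.0271), so (s, t)₂ = (-3.3125, -0.4271).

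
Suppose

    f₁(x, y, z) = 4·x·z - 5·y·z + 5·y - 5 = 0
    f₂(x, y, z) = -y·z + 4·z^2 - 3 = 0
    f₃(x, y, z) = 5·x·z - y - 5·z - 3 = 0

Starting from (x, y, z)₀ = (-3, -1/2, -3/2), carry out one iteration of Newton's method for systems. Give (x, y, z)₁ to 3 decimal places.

(-0.968, 0.368, -0.930)

At (-3, -1/2, -3/2): F = (6.750, 5.250, 27.500).
Jacobian J = [[4·z, -5·z + 5, 4·x - 5·y], [0, -z, -y + 8·z], [5·z, -1, 5·x - 5]].
At the point, J = [[-6.000, 12.500, -9.500], [0.000, 1.500, -11.500], [-7.500, -1.000, -20.000]] (det J = 1220.250).
Solving J·Δ = −F gives Δ = (2.032, 0.868, 0.570).
Then the next iterate is (x, y, z)₁ = (-0.968, 0.368, -0.930).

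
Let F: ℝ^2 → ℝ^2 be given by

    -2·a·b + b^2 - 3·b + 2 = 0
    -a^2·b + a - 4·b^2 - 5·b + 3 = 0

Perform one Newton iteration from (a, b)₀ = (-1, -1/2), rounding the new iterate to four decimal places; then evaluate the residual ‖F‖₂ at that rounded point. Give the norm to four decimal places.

13.3812

At (-1, -1/2): F = (2.7500, 4.0000).
Jacobian J = [[-2·b, -2·a + 2·b - 3], [-2·a·b + 1, -a^2 - 8·b - 5]].
At the point, J = [[1.0000, -2.0000], [0.0000, -2.0000]] (det J = -2.0000).
Solving J·Δ = −F gives Δ = (1.2500, 2.0000).
Then the next iterate is (a, b)₁ = (0.2500, 1.5000).
Re-evaluating at (0.2500, 1.5000): F = (-1.0000, -13.343750), so ‖F‖₂ = 13.3812.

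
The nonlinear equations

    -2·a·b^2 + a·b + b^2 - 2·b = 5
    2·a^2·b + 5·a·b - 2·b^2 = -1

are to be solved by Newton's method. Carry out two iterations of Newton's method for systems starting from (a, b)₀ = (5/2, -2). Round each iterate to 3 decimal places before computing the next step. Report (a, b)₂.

(-0.074, -1.592)

At (5/2, -2): F = (-22.000, -57.000).
Jacobian J = [[-2·b^2 + b, -4·a·b + a + 2·b - 2], [4·a·b + 5·b, 2·a^2 + 5·a - 4·b]].
At the point, J = [[-10.000, 16.500], [-30.000, 33.000]] (det J = 165.000).
Solving J·Δ = −F gives Δ = (-1.300, 0.545).
Then the next iterate is (a, b)₁ = (1.200, -1.455).
Round to (1.200, -1.455) and repeat: F = (-6.79983, -16.15445), J = [[-5.68905, 3.274], [-14.259, 14.700]].
Δ = (-1.274, -0.137), so (a, b)₂ = (-0.074, -1.592).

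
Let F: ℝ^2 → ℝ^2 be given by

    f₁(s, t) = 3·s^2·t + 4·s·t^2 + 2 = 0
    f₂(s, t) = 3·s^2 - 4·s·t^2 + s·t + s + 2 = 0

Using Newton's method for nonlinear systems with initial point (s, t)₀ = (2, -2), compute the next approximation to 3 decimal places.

(1.839, -1.435)

At (2, -2): F = (10.000, -20.000).
Jacobian J = [[6·s·t + 4·t^2, 3·s^2 + 8·s·t], [6·s - 4·t^2 + t + 1, -8·s·t + s]].
At the point, J = [[-8.000, -20.000], [-5.000, 34.000]] (det J = -372.000).
Solving J·Δ = −F gives Δ = (-0.161, 0.565).
Then the next iterate is (s, t)₁ = (1.839, -1.435).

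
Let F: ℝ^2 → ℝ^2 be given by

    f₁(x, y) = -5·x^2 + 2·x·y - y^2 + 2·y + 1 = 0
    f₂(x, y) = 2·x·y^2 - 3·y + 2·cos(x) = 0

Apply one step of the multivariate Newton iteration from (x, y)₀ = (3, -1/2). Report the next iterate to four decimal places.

(1.4657, -0.4238)

At (3, -1/2): F = (-48.2500, 1.020015).
Jacobian J = [[-10·x + 2·y, 2·x - 2·y + 2], [2·y^2 - 2·sin(x), 4·x·y - 3]].
At the point, J = [[-31.0000, 9.0000], [0.217760, -9.0000]] (det J = 277.040160).
Solving J·Δ = −F gives Δ = (-1.5343, 0.0762).
Then the next iterate is (x, y)₁ = (1.4657, -0.4238).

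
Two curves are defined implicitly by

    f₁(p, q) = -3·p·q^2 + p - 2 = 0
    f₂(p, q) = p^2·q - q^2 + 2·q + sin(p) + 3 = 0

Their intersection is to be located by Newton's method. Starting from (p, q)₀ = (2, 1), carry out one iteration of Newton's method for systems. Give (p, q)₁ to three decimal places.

(-0.368, 0.895)

At (2, 1): F = (-6.000, 8.90930).
Jacobian J = [[-3·q^2 + 1, -6·p·q], [2·p·q + cos(p), p^2 - 2·q + 2]].
At the point, J = [[-2.000, -12.000], [3.58385, 4.000]] (det J = 35.00624).
Solving J·Δ = −F gives Δ = (-2.368, -0.105).
Then the next iterate is (p, q)₁ = (-0.368, 0.895).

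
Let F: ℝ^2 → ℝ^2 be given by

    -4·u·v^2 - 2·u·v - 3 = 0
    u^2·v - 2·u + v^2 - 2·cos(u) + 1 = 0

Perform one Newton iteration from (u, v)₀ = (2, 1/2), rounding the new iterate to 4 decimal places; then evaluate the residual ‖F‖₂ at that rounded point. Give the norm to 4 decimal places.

At (2, 1/2): F = (-7.0000, 0.082294).
Jacobian J = [[-4·v^2 - 2·v, -8·u·v - 2·u], [2·u·v + 2·sin(u) - 2, u^2 + 2·v]].
At the point, J = [[-2.0000, -12.0000], [1.818595, 5.0000]] (det J = 11.823138).
Solving J·Δ = −F gives Δ = (2.8768, -1.0628).
Then the next iterate is (u, v)₁ = (4.8768, -0.5628).
Re-evaluating at (4.8768, -0.5628): F = (-3.689459, -22.149372), so ‖F‖₂ = 22.4545.

22.4545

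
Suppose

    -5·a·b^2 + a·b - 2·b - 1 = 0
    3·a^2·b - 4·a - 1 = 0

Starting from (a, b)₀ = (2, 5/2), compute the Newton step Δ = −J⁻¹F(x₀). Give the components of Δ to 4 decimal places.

(-0.3016, -1.0966)

At (2, 5/2): F = (-63.5000, 21.0000).
Jacobian J = [[-5·b^2 + b, -10·a·b + a - 2], [6·a·b - 4, 3·a^2]].
At the point, J = [[-28.7500, -50.0000], [26.0000, 12.0000]] (det J = 955.0000).
Solving J·Δ = −F gives Δ = (-0.3016, -1.0966).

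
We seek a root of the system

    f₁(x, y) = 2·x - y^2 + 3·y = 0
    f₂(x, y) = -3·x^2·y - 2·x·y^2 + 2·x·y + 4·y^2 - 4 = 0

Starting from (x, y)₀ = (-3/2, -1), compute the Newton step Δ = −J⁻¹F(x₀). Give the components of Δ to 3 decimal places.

At (-3/2, -1): F = (-7.000, 12.750).
Jacobian J = [[2, -2·y + 3], [-6·x·y - 2·y^2 + 2·y, -3·x^2 - 4·x·y + 2·x + 8·y]].
At the point, J = [[2.000, 5.000], [-13.000, -23.750]] (det J = 17.500).
Solving J·Δ = −F gives Δ = (-5.857, 3.743).

(-5.857, 3.743)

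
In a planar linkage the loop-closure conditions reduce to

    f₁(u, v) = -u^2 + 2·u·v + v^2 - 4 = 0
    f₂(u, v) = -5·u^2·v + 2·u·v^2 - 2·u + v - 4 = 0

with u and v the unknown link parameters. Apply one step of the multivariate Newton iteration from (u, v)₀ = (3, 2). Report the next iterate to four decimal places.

At (3, 2): F = (3.0000, -74.0000).
Jacobian J = [[-2·u + 2·v, 2·u + 2·v], [-10·u·v + 2·v^2 - 2, -5·u^2 + 4·u·v + 1]].
At the point, J = [[-2.0000, 10.0000], [-54.0000, -20.0000]] (det J = 580.0000).
Solving J·Δ = −F gives Δ = (-1.1724, -0.5345).
Then the next iterate is (u, v)₁ = (1.8276, 1.4655).

(1.8276, 1.4655)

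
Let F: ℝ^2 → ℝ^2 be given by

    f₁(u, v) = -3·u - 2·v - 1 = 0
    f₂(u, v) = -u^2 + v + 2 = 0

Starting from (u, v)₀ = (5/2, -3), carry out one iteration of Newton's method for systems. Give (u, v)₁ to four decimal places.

(1.1923, -2.2885)

At (5/2, -3): F = (-2.5000, -7.2500).
Jacobian J = [[-3, -2], [-2·u, 1]].
At the point, J = [[-3.0000, -2.0000], [-5.0000, 1.0000]] (det J = -13.0000).
Solving J·Δ = −F gives Δ = (-1.3077, 0.7115).
Then the next iterate is (u, v)₁ = (1.1923, -2.2885).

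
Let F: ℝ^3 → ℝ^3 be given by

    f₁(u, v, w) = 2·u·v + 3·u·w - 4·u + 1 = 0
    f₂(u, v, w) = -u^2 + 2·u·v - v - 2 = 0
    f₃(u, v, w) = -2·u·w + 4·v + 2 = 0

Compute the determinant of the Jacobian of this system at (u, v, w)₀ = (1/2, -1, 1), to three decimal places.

-21.000

J = [[2·v + 3·w - 4, 2·u, 3·u], [-2·u + 2·v, 2·u - 1, 0], [-2·w, 4, -2·u]].
At the point, J = [[-3.000, 1.000, 1.500], [-3.000, 0.000, 0.000], [-2.000, 4.000, -1.000]].
det J = -21.000.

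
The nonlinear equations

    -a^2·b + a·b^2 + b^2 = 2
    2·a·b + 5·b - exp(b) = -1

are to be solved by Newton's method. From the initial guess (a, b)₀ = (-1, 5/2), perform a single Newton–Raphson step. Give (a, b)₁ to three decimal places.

At (-1, 5/2): F = (-4.500, -3.68249).
Jacobian J = [[-2·a·b + b^2, -a^2 + 2·a·b + 2·b], [2·b, 2·a - exp(b) + 5]].
At the point, J = [[11.250, -1.000], [5.000, -9.18249]] (det J = -98.30306).
Solving J·Δ = −F gives Δ = (0.383, -0.193).
Then the next iterate is (a, b)₁ = (-0.617, 2.307).

(-0.617, 2.307)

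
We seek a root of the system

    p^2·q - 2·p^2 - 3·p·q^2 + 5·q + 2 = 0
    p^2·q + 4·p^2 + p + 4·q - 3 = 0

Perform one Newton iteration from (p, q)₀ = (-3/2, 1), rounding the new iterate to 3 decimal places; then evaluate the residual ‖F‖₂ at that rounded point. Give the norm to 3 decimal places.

3.780

At (-3/2, 1): F = (9.250, 10.750).
Jacobian J = [[2·p·q - 4·p - 3·q^2, p^2 - 6·p·q + 5], [2·p·q + 8·p + 1, p^2 + 4]].
At the point, J = [[0.000, 16.250], [-14.000, 6.250]] (det J = 227.500).
Solving J·Δ = −F gives Δ = (0.514, -0.569).
Then the next iterate is (p, q)₁ = (-0.986, 0.431).
Re-evaluating at (-0.986, 0.431): F = (3.17911, 2.04580), so ‖F‖₂ = 3.780.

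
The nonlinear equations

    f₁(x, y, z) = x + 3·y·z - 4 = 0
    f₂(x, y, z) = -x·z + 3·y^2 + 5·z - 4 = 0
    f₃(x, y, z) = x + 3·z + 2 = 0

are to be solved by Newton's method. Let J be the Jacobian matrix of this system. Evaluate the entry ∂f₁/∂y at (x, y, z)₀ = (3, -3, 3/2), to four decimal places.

4.5000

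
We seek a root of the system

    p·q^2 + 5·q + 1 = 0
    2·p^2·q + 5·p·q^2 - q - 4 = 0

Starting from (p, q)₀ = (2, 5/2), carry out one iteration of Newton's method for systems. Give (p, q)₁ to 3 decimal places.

(2.829, 0.421)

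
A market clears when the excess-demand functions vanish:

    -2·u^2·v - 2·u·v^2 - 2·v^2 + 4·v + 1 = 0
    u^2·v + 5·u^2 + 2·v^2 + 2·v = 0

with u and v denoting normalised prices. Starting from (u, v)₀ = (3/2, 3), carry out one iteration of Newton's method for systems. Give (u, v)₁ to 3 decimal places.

(-2.185, 5.857)

At (3/2, 3): F = (-45.500, 42.000).
Jacobian J = [[-4·u·v - 2·v^2, -2·u^2 - 4·u·v - 4·v + 4], [2·u·v + 10·u, u^2 + 4·v + 2]].
At the point, J = [[-36.000, -30.500], [24.000, 16.250]] (det J = 147.000).
Solving J·Δ = −F gives Δ = (-3.685, 2.857).
Then the next iterate is (u, v)₁ = (-2.185, 5.857).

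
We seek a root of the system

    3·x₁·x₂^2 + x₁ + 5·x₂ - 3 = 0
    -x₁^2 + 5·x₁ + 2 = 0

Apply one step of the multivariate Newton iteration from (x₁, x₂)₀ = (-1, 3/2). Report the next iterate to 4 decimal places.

At (-1, 3/2): F = (-3.2500, -4.0000).
Jacobian J = [[3·x₂^2 + 1, 6·x₁·x₂ + 5], [-2·x₁ + 5, 0]].
At the point, J = [[7.7500, -4.0000], [7.0000, 0.0000]] (det J = 28.0000).
Solving J·Δ = −F gives Δ = (0.5714, 0.2946).
Then the next iterate is (x₁, x₂)₁ = (-0.4286, 1.7946).

(-0.4286, 1.7946)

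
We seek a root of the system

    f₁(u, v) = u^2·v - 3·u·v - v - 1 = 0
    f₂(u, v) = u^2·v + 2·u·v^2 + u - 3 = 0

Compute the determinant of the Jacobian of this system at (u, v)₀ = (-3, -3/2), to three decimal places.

118.000

J = [[2·u·v - 3·v, u^2 - 3·u - 1], [2·u·v + 2·v^2 + 1, u^2 + 4·u·v]].
At the point, J = [[13.500, 17.000], [14.500, 27.000]].
det J = 118.000.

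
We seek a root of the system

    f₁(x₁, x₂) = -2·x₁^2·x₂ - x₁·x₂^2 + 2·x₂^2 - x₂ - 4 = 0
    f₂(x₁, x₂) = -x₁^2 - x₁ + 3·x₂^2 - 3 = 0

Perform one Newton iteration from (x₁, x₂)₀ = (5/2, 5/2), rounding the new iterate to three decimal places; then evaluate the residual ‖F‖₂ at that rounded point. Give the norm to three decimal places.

13.377

At (5/2, 5/2): F = (-40.875, 7.000).
Jacobian J = [[-4·x₁·x₂ - x₂^2, -2·x₁^2 - 2·x₁·x₂ + 4·x₂ - 1], [-2·x₁ - 1, 6·x₂]].
At the point, J = [[-31.250, -16.000], [-6.000, 15.000]] (det J = -564.750).
Solving J·Δ = −F gives Δ = (-0.887, -0.822).
Then the next iterate is (x₁, x₂)₁ = (1.613, 1.678).
Re-evaluating at (1.613, 1.678): F = (-13.31987, 1.23228), so ‖F‖₂ = 13.377.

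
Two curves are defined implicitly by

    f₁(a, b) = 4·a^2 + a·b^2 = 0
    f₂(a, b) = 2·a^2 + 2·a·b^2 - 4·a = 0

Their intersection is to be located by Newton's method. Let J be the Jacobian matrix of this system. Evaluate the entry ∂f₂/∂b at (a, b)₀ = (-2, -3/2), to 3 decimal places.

12.000

∂f₂/∂b = 4·a·b.
At (-2, -3/2) this is 12.000.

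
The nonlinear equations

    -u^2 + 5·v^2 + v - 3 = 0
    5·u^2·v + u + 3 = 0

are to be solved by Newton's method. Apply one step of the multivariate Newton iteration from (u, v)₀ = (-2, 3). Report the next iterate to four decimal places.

At (-2, 3): F = (41.0000, 61.0000).
Jacobian J = [[-2·u, 10·v + 1], [10·u·v + 1, 5·u^2]].
At the point, J = [[4.0000, 31.0000], [-59.0000, 20.0000]] (det J = 1909.0000).
Solving J·Δ = −F gives Δ = (0.5610, -1.3950).
Then the next iterate is (u, v)₁ = (-1.4390, 1.6050).

(-1.4390, 1.6050)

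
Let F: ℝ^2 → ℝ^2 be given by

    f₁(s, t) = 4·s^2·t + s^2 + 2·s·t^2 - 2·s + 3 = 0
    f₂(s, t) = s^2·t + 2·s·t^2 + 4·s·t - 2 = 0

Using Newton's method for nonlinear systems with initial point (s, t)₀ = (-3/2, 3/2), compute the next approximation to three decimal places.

(-0.689, 0.754)

At (-3/2, 3/2): F = (15.000, -14.375).
Jacobian J = [[8·s·t + 2·s + 2·t^2 - 2, 4·s^2 + 4·s·t], [2·s·t + 2·t^2 + 4·t, s^2 + 4·s·t + 4·s]].
At the point, J = [[-18.500, 0.000], [6.000, -12.750]] (det J = 235.875).
Solving J·Δ = −F gives Δ = (0.811, -0.746).
Then the next iterate is (s, t)₁ = (-0.689, 0.754).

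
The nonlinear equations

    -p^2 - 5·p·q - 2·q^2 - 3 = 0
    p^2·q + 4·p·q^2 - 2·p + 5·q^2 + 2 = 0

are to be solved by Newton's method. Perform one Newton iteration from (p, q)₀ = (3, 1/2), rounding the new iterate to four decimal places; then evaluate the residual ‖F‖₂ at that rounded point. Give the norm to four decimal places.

At (3, 1/2): F = (-20.0000, 4.7500).
Jacobian J = [[-2·p - 5·q, -5·p - 4·q], [2·p·q + 4·q^2 - 2, p^2 + 8·p·q + 10·q]].
At the point, J = [[-8.5000, -17.0000], [2.0000, 26.0000]] (det J = -187.0000).
Solving J·Δ = −F gives Δ = (-2.3489, -0.0020).
Then the next iterate is (p, q)₁ = (0.6511, 0.4980).
Re-evaluating at (0.6511, 0.4980): F = (-5.541178, 2.794839), so ‖F‖₂ = 6.2061.

6.2061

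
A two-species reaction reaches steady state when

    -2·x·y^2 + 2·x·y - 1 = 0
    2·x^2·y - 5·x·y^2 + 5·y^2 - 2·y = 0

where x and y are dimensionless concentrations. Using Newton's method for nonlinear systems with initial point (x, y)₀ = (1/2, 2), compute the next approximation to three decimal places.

At (1/2, 2): F = (-3.000, 7.000).
Jacobian J = [[-2·y^2 + 2·y, -4·x·y + 2·x], [4·x·y - 5·y^2, 2·x^2 - 10·x·y + 10·y - 2]].
At the point, J = [[-4.000, -3.000], [-16.000, 8.500]] (det J = -82.000).
Solving J·Δ = −F gives Δ = (-0.055, -0.927).
Then the next iterate is (x, y)₁ = (0.445, 1.073).

(0.445, 1.073)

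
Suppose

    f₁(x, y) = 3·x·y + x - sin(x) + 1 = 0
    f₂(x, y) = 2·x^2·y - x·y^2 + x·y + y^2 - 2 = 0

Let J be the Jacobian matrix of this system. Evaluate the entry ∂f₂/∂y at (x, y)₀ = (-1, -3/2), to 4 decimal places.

∂f₂/∂y = 2·x^2 - 2·x·y + x + 2·y.
At (-1, -3/2) this is -5.0000.

-5.0000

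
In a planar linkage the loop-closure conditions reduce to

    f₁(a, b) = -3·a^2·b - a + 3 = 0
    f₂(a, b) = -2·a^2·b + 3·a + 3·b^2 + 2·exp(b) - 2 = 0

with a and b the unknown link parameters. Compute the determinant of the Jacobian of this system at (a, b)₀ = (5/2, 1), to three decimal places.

J = [[-6·a·b - 1, -3·a^2], [-4·a·b + 3, -2·a^2 + 6·b + 2·exp(b)]].
At the point, J = [[-16.000, -18.750], [-7.000, -1.06344]].
det J = -114.235.

-114.235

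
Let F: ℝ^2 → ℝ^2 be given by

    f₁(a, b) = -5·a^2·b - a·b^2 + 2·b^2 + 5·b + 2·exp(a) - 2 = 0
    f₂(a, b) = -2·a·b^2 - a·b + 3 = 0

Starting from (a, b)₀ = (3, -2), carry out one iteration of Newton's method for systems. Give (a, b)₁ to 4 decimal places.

At (3, -2): F = (114.171074, -15.0000).
Jacobian J = [[-10·a·b - b^2 + 2·exp(a), -5·a^2 - 2·a·b + 4·b + 5], [-2·b^2 - b, -4·a·b - a]].
At the point, J = [[96.171074, -36.0000], [-6.0000, 21.0000]] (det J = 1803.592551).
Solving J·Δ = −F gives Δ = (-1.0299, 0.4200).
Then the next iterate is (a, b)₁ = (1.9701, -1.5800).

(1.9701, -1.5800)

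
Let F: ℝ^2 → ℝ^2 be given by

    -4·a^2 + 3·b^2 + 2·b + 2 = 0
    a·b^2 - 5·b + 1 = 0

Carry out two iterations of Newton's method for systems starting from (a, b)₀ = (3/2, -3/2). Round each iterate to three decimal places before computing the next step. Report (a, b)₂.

(0.563, 0.154)

At (3/2, -3/2): F = (-3.250, 11.875).
Jacobian J = [[-8·a, 6·b + 2], [b^2, 2·a·b - 5]].
At the point, J = [[-12.000, -7.000], [2.250, -9.500]] (det J = 129.750).
Solving J·Δ = −F gives Δ = (-0.879, 1.042).
Then the next iterate is (a, b)₁ = (0.621, -0.458).
Round to (0.621, -0.458) and repeat: F = (0.17073, 3.42026), J = [[-4.968, -0.748], [0.20976, -5.56884]].
Δ = (-0.058, 0.612), so (a, b)₂ = (0.563, 0.154).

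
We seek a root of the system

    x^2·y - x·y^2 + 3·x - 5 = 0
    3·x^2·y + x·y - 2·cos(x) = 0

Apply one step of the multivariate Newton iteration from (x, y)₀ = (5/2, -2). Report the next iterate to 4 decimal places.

At (5/2, -2): F = (-20.0000, -40.897713).
Jacobian J = [[2·x·y - y^2 + 3, x^2 - 2·x·y], [6·x·y + y + 2·sin(x), 3·x^2 + x]].
At the point, J = [[-11.0000, 16.2500], [-30.803056, 21.2500]] (det J = 266.799655).
Solving J·Δ = −F gives Δ = (-0.8980, 0.6229).
Then the next iterate is (x, y)₁ = (1.6020, -1.3771).

(1.6020, -1.3771)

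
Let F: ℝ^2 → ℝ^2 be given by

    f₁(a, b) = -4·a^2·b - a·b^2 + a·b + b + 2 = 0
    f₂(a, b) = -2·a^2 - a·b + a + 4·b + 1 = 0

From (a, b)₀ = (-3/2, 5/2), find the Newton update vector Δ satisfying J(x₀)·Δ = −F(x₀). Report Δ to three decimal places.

(0.330, -1.861)

At (-3/2, 5/2): F = (-12.375, 8.750).
Jacobian J = [[-8·a·b - b^2 + b, -4·a^2 - 2·a·b + a + 1], [-4·a - b + 1, -a + 4]].
At the point, J = [[26.250, -2.000], [4.500, 5.500]] (det J = 153.375).
Solving J·Δ = −F gives Δ = (0.330, -1.861).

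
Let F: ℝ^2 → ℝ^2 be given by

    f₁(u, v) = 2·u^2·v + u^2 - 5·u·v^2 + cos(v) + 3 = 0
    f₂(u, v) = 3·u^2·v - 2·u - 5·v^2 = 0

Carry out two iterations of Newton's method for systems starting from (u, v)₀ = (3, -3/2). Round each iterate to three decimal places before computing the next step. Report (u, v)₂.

At (3, -3/2): F = (-48.67926, -57.750).
Jacobian J = [[4·u·v + 2·u - 5·v^2, 2·u^2 - 10·u·v - sin(v)], [6·u·v - 2, 3·u^2 - 10·v]].
At the point, J = [[-23.250, 63.99749], [-29.000, 42.000]] (det J = 879.42735).
Solving J·Δ = −F gives Δ = (-1.878, 0.078).
Then the next iterate is (u, v)₁ = (1.122, -1.422).
Round to (1.122, -1.422) and repeat: F = (-10.51703, -17.72482), J = [[-14.24836, 19.46156], [-11.57290, 17.99665]].
Δ = (4.990, 4.194), so (u, v)₂ = (6.112, 2.772).

(6.112, 2.772)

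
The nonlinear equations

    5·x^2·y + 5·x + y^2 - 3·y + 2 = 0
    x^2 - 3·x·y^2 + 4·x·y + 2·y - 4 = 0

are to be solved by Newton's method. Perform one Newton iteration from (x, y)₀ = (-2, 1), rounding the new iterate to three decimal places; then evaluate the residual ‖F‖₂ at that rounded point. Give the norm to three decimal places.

0.813

At (-2, 1): F = (10.000, 0.000).
Jacobian J = [[10·x·y + 5, 5·x^2 + 2·y - 3], [2·x - 3·y^2 + 4·y, -6·x·y + 4·x + 2]].
At the point, J = [[-15.000, 19.000], [-3.000, 6.000]] (det J = -33.000).
Solving J·Δ = −F gives Δ = (1.818, 0.909).
Then the next iterate is (x, y)₁ = (-0.182, 1.909).
Re-evaluating at (-0.182, 1.909): F = (-0.67655, 0.45115), so ‖F‖₂ = 0.813.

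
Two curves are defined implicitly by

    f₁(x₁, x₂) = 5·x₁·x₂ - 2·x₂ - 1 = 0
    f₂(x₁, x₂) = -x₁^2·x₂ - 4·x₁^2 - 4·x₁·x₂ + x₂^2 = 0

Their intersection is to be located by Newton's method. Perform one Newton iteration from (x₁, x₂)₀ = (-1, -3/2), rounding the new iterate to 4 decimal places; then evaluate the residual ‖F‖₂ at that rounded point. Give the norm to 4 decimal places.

At (-1, -3/2): F = (9.5000, -6.2500).
Jacobian J = [[5·x₂, 5·x₁ - 2], [-2·x₁·x₂ - 8·x₁ - 4·x₂, -x₁^2 - 4·x₁ + 2·x₂]].
At the point, J = [[-7.5000, -7.0000], [11.0000, 0.0000]] (det J = 77.0000).
Solving J·Δ = −F gives Δ = (0.5682, 0.7484).
Then the next iterate is (x₁, x₂)₁ = (-0.4318, -0.7516).
Re-evaluating at (-0.4318, -0.7516): F = (2.125904, -1.338929), so ‖F‖₂ = 2.5124.

2.5124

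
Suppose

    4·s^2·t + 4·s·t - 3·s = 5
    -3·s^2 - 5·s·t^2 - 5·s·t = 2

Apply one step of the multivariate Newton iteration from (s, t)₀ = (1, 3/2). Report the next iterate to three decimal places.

(2.078, -1.022)

At (1, 3/2): F = (4.000, -23.750).
Jacobian J = [[8·s·t + 4·t - 3, 4·s^2 + 4·s], [-6·s - 5·t^2 - 5·t, -10·s·t - 5·s]].
At the point, J = [[15.000, 8.000], [-24.750, -20.000]] (det J = -102.000).
Solving J·Δ = −F gives Δ = (1.078, -2.522).
Then the next iterate is (s, t)₁ = (2.078, -1.022).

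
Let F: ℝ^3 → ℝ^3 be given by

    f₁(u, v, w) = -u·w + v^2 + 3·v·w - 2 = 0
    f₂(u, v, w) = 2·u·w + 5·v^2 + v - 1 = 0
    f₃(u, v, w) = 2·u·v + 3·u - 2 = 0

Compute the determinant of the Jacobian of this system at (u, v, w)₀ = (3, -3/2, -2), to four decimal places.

108.0000

J = [[-w, 2·v + 3·w, -u + 3·v], [2·w, 10·v + 1, 2·u], [2·v + 3, 2·u, 0]].
At the point, J = [[2.0000, -9.0000, -7.5000], [-4.0000, -14.0000, 6.0000], [0.0000, 6.0000, 0.0000]].
det J = 108.0000.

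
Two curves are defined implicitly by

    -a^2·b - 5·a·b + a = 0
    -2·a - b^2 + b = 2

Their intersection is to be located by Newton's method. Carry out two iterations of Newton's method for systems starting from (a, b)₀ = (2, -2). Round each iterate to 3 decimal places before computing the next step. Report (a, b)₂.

(-0.878, 0.869)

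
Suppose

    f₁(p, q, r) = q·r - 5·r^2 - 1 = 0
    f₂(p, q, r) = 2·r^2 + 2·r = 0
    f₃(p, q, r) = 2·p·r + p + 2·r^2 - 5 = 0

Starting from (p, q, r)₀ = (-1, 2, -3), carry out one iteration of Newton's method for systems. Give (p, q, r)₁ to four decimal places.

At (-1, 2, -3): F = (-52.0000, 12.0000, 18.0000).
Jacobian J = [[0, r, q - 10·r], [0, 0, 4·r + 2], [2·r + 1, 0, 2·p + 4·r]].
At the point, J = [[0.0000, -3.0000, 32.0000], [0.0000, 0.0000, -10.0000], [-5.0000, 0.0000, -14.0000]] (det J = -150.0000).
Solving J·Δ = −F gives Δ = (0.2400, -4.5333, 1.2000).
Then the next iterate is (p, q, r)₁ = (-0.7600, -2.5333, -1.8000).

(-0.7600, -2.5333, -1.8000)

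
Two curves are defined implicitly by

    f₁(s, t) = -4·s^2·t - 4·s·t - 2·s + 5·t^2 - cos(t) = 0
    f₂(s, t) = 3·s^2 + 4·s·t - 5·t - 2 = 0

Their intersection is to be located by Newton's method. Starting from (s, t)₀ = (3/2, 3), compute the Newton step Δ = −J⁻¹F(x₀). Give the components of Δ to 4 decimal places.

At (3/2, 3): F = (-2.010008, 7.7500).
Jacobian J = [[-8·s·t - 4·t - 2, -4·s^2 - 4·s + 10·t + sin(t)], [6·s + 4·t, 4·s - 5]].
At the point, J = [[-50.0000, 15.141120], [21.0000, 1.0000]] (det J = -367.963520).
Solving J·Δ = −F gives Δ = (-0.3244, -0.9384).

(-0.3244, -0.9384)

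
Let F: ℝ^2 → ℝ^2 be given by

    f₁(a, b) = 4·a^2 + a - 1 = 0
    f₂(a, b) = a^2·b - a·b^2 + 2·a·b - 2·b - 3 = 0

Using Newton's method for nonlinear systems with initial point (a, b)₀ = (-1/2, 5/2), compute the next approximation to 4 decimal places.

(-0.6667, -22.0000)

At (-1/2, 5/2): F = (-0.5000, -6.7500).
Jacobian J = [[8·a + 1, 0], [2·a·b - b^2 + 2·b, a^2 - 2·a·b + 2·a - 2]].
At the point, J = [[-3.0000, 0.0000], [-3.7500, -0.2500]] (det J = 0.7500).
Solving J·Δ = −F gives Δ = (-0.1667, -24.5000).
Then the next iterate is (a, b)₁ = (-0.6667, -22.0000).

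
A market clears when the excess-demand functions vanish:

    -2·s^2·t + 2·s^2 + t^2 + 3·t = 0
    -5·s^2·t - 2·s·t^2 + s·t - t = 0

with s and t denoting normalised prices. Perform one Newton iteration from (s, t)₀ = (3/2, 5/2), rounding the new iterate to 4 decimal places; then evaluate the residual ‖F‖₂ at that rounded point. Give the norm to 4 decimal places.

At (3/2, 5/2): F = (7.0000, -45.6250).
Jacobian J = [[-4·s·t + 4·s, -2·s^2 + 2·t + 3], [-10·s·t - 2·t^2 + t, -5·s^2 - 4·s·t + s - 1]].
At the point, J = [[-9.0000, 3.5000], [-47.5000, -25.7500]] (det J = 398.0000).
Solving J·Δ = −F gives Δ = (0.0517, -1.8671).
Then the next iterate is (s, t)₁ = (1.5517, 0.6329).
Re-evaluating at (1.5517, 0.6329): F = (4.067049, -8.513332), so ‖F‖₂ = 9.4349.

9.4349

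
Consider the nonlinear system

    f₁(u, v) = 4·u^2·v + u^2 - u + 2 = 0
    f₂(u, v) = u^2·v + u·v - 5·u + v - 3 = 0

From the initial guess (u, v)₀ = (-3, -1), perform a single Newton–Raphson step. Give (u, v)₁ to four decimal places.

(-0.1933, -1.7143)

At (-3, -1): F = (-22.0000, 5.0000).
Jacobian J = [[8·u·v + 2·u - 1, 4·u^2], [2·u·v + v - 5, u^2 + u + 1]].
At the point, J = [[17.0000, 36.0000], [0.0000, 7.0000]] (det J = 119.0000).
Solving J·Δ = −F gives Δ = (2.8067, -0.7143).
Then the next iterate is (u, v)₁ = (-0.1933, -1.7143).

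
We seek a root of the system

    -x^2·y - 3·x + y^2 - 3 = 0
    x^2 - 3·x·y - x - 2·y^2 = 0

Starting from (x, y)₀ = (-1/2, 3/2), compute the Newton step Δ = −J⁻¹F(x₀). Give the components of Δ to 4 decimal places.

At (-1/2, 3/2): F = (0.3750, -1.5000).
Jacobian J = [[-2·x·y - 3, -x^2 + 2·y], [2·x - 3·y - 1, -3·x - 4·y]].
At the point, J = [[-1.5000, 2.7500], [-6.5000, -4.5000]] (det J = 24.6250).
Solving J·Δ = −F gives Δ = (-0.0990, -0.1904).

(-0.0990, -0.1904)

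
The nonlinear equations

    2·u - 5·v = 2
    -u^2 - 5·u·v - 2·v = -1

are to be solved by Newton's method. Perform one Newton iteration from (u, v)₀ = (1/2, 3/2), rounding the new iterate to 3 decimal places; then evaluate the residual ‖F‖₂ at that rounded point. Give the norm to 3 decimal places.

1.285

At (1/2, 3/2): F = (-8.500, -6.000).
Jacobian J = [[2, -5], [-2·u - 5·v, -5·u - 2]].
At the point, J = [[2.000, -5.000], [-8.500, -4.500]] (det J = -51.500).
Solving J·Δ = −F gives Δ = (0.160, -1.636).
Then the next iterate is (u, v)₁ = (0.660, -0.136).
Re-evaluating at (0.660, -0.136): F = (0.000, 1.28520), so ‖F‖₂ = 1.285.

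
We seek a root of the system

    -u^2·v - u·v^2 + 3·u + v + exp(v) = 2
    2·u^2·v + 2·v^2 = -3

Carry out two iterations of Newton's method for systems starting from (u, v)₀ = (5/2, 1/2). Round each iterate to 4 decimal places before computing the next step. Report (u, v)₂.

At (5/2, 1/2): F = (3.898721, 9.7500).
Jacobian J = [[-2·u·v - v^2 + 3, -u^2 - 2·u·v + exp(v) + 1], [4·u·v, 2·u^2 + 4·v]].
At the point, J = [[0.2500, -6.101279], [5.0000, 14.5000]] (det J = 34.131394).
Solving J·Δ = −F gives Δ = (-3.3992, 0.4997).
Then the next iterate is (u, v)₁ = (-0.8992, 0.9997).
Round to (-0.8992, 0.9997) and repeat: F = (-0.890091, 6.615436), J = [[3.798460, 4.706766], [-3.595721, 5.615921]].
Δ = (0.9446, -0.5732), so (u, v)₂ = (0.0454, 0.4265).

(0.0454, 0.4265)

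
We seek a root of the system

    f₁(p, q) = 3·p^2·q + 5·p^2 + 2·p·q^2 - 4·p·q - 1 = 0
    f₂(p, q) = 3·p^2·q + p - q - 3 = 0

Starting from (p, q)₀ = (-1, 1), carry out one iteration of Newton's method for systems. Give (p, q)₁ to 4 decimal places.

At (-1, 1): F = (9.0000, -2.0000).
Jacobian J = [[6·p·q + 10·p + 2·q^2 - 4·q, 3·p^2 + 4·p·q - 4·p], [6·p·q + 1, 3·p^2 - 1]].
At the point, J = [[-18.0000, 3.0000], [-5.0000, 2.0000]] (det J = -21.0000).
Solving J·Δ = −F gives Δ = (1.1429, 3.8571).
Then the next iterate is (p, q)₁ = (0.1429, 4.8571).

(0.1429, 4.8571)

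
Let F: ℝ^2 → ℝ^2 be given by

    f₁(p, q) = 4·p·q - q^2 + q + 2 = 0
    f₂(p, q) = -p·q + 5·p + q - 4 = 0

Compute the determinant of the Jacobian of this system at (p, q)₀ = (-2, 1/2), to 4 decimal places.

42.0000

J = [[4·q, 4·p - 2·q + 1], [-q + 5, -p + 1]].
At the point, J = [[2.0000, -8.0000], [4.5000, 3.0000]].
det J = 42.0000.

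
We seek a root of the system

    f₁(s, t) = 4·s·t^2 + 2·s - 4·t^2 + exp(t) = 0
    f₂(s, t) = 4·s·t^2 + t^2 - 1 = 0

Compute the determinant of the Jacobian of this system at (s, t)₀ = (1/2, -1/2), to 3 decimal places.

J = [[4·t^2 + 2, 8·s·t - 8·t + exp(t)], [4·t^2, 8·s·t + 2·t]].
At the point, J = [[3.000, 2.60653], [1.000, -3.000]].
det J = -11.607.

-11.607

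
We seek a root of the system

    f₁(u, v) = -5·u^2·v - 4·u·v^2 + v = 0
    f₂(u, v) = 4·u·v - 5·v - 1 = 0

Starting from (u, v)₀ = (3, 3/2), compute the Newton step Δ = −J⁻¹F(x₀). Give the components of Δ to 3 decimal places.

(-1.069, -0.441)

At (3, 3/2): F = (-93.000, 9.500).
Jacobian J = [[-10·u·v - 4·v^2, -5·u^2 - 8·u·v + 1], [4·v, 4·u - 5]].
At the point, J = [[-54.000, -80.000], [6.000, 7.000]] (det J = 102.000).
Solving J·Δ = −F gives Δ = (-1.069, -0.441).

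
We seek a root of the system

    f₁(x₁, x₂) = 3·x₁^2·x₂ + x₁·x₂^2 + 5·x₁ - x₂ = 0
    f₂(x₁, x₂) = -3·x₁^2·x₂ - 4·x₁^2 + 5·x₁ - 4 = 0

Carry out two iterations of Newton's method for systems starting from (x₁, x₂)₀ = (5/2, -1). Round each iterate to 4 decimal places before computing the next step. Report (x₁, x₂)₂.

(2.3548, -0.8661)

At (5/2, -1): F = (-2.7500, 2.2500).
Jacobian J = [[6·x₁·x₂ + x₂^2 + 5, 3·x₁^2 + 2·x₁·x₂ - 1], [-6·x₁·x₂ - 8·x₁ + 5, -3·x₁^2]].
At the point, J = [[-9.0000, 12.7500], [0.0000, -18.7500]] (det J = 168.7500).
Solving J·Δ = −F gives Δ = (-0.1356, 0.1200).
Then the next iterate is (x₁, x₂)₁ = (2.3644, -0.8800).
Round to (2.3644, -0.8800) and repeat: F = (-0.225631, 0.219073), J = [[-6.709632, 11.609818], [-1.431168, -16.771162]].
Δ = (-0.0096, 0.0139), so (x₁, x₂)₂ = (2.3548, -0.8661).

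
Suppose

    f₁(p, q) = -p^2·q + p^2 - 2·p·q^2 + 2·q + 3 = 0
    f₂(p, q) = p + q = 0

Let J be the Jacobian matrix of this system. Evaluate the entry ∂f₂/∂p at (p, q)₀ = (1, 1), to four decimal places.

1.0000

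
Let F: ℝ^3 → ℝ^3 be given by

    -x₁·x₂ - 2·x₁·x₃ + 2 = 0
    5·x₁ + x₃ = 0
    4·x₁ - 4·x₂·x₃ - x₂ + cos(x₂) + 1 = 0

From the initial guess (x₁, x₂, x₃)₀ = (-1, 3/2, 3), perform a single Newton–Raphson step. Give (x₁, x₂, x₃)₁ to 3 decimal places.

At (-1, 3/2, 3): F = (9.500, -2.000, -22.42926).
Jacobian J = [[-x₂ - 2·x₃, -x₁, -2·x₁], [5, 0, 1], [4, -4·x₃ - sin(x₂) - 1, -4·x₂]].
At the point, J = [[-7.500, 1.000, 2.000], [5.000, 0.000, 1.000], [4.000, -13.99749, -6.000]] (det J = -210.95616).
Solving J·Δ = −F gives Δ = (0.733, -0.680, -1.663).
Then the next iterate is (x₁, x₂, x₃)₁ = (-0.267, 0.820, 1.337).

(-0.267, 0.820, 1.337)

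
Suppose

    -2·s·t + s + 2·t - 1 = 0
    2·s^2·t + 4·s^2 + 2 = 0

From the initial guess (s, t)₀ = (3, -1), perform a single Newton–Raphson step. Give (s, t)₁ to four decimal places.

At (3, -1): F = (6.0000, 20.0000).
Jacobian J = [[-2·t + 1, -2·s + 2], [4·s·t + 8·s, 2·s^2]].
At the point, J = [[3.0000, -4.0000], [12.0000, 18.0000]] (det J = 102.0000).
Solving J·Δ = −F gives Δ = (-1.8431, 0.1176).
Then the next iterate is (s, t)₁ = (1.1569, -0.8824).

(1.1569, -0.8824)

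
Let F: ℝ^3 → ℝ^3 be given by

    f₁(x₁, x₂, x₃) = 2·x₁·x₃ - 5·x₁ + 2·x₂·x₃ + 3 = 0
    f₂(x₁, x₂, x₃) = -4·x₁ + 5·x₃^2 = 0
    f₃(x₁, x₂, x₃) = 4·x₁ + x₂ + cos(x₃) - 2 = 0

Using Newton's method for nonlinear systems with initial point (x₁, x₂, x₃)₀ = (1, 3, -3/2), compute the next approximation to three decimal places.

At (1, 3, -3/2): F = (-14.000, 7.250, 5.07074).
Jacobian J = [[2·x₃ - 5, 2·x₃, 2·x₁ + 2·x₂], [-4, 0, 10·x₃], [4, 1, -sin(x₃)]].
At the point, J = [[-8.000, -3.000, 8.000], [-4.000, 0.000, -15.000], [4.000, 1.000, 0.99749]] (det J = 16.03006).
Solving J·Δ = −F gives Δ = (-6.106, 17.247, 2.112).
Then the next iterate is (x₁, x₂, x₃)₁ = (-5.106, 20.247, 0.612).

(-5.106, 20.247, 0.612)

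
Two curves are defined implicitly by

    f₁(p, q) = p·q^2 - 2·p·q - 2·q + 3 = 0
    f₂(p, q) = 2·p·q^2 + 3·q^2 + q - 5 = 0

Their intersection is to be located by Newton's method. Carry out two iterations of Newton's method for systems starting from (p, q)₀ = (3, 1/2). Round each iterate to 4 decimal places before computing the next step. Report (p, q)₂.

(1.3146, 0.8554)

At (3, 1/2): F = (-0.2500, -2.2500).
Jacobian J = [[q^2 - 2·q, 2·p·q - 2·p - 2], [2·q^2, 4·p·q + 6·q + 1]].
At the point, J = [[-0.7500, -5.0000], [0.5000, 10.0000]] (det J = -5.0000).
Solving J·Δ = −F gives Δ = (-2.7500, 0.3625).
Then the next iterate is (p, q)₁ = (0.2500, 0.8625).
Round to (0.2500, 0.8625) and repeat: F = (1.029727, -1.533828), J = [[-0.981094, -2.068750], [1.487813, 7.0375]].
Δ = (1.0646, -0.0071), so (p, q)₂ = (1.3146, 0.8554).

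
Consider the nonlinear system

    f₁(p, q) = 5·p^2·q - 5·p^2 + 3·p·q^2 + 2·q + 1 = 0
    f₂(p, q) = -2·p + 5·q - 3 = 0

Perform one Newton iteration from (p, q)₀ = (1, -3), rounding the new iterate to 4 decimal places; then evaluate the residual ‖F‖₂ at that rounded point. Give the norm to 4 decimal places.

8.5854

At (1, -3): F = (2.0000, -20.0000).
Jacobian J = [[10·p·q - 10·p + 3·q^2, 5·p^2 + 6·p·q + 2], [-2, 5]].
At the point, J = [[-13.0000, -11.0000], [-2.0000, 5.0000]] (det J = -87.0000).
Solving J·Δ = −F gives Δ = (-2.4138, 3.0345).
Then the next iterate is (p, q)₁ = (-1.4138, 0.0345).
Re-evaluating at (-1.4138, 0.0345): F = (-8.585402, 0.0001), so ‖F‖₂ = 8.5854.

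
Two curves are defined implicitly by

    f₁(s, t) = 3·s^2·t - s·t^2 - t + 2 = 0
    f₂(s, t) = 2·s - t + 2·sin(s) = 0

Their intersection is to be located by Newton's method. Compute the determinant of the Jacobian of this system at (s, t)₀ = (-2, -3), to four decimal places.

J = [[6·s·t - t^2, 3·s^2 - 2·s·t - 1], [2·cos(s) + 2, -1]].
At the point, J = [[27.0000, -1.0000], [1.167706, -1.0000]].
det J = -25.8323.

-25.8323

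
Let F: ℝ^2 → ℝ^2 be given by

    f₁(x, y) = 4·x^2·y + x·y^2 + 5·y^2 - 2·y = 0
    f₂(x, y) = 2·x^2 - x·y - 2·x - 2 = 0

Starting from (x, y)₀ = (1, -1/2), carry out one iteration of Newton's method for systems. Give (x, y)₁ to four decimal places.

(1.4727, -0.8182)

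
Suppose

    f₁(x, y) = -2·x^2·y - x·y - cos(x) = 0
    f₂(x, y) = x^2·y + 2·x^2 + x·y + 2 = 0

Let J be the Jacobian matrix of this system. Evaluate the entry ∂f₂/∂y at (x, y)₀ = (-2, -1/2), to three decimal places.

∂f₂/∂y = x^2 + x.
At (-2, -1/2) this is 2.000.

2.000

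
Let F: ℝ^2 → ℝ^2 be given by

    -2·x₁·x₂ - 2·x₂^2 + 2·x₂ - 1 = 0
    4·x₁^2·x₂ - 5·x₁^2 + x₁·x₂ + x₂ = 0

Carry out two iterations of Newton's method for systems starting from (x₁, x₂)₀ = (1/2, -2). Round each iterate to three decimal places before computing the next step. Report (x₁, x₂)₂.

(0.228, 0.036)

At (1/2, -2): F = (-11.000, -6.250).
Jacobian J = [[-2·x₂, -2·x₁ - 4·x₂ + 2], [8·x₁·x₂ - 10·x₁ + x₂, 4·x₁^2 + x₁ + 1]].
At the point, J = [[4.000, 9.000], [-15.000, 2.500]] (det J = 145.000).
Solving J·Δ = −F gives Δ = (-0.198, 1.310).
Then the next iterate is (x₁, x₂)₁ = (0.302, -0.690).
Round to (0.302, -0.690) and repeat: F = (-2.91544, -1.60612), J = [[1.380, 4.156], [-5.37704, 1.66682]].
Δ = (-0.074, 0.726), so (x₁, x₂)₂ = (0.228, 0.036).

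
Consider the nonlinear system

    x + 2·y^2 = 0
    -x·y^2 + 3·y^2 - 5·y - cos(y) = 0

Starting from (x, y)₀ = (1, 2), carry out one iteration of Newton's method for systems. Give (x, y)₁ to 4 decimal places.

At (1, 2): F = (9.0000, -1.583853).
Jacobian J = [[1, 4·y], [-y^2, -2·x·y + 6·y + sin(y) - 5]].
At the point, J = [[1.0000, 8.0000], [-4.0000, 3.909297]] (det J = 35.909297).
Solving J·Δ = −F gives Δ = (-1.3326, -0.9584).
Then the next iterate is (x, y)₁ = (-0.3326, 1.0416).

(-0.3326, 1.0416)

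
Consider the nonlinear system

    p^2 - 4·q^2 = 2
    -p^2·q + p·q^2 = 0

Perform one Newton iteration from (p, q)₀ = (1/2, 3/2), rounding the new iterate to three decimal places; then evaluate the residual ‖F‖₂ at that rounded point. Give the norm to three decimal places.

2.773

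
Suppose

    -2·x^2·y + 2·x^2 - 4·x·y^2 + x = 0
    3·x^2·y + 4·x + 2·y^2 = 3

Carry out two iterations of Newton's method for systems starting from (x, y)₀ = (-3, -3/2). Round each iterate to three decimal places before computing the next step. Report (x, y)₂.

(-0.580, -1.233)

At (-3, -3/2): F = (69.000, -51.000).
Jacobian J = [[-4·x·y + 4·x - 4·y^2 + 1, -2·x^2 - 8·x·y], [6·x·y + 4, 3·x^2 + 4·y]].
At the point, J = [[-38.000, -54.000], [31.000, 21.000]] (det J = 876.000).
Solving J·Δ = −F gives Δ = (1.490, 0.229).
Then the next iterate is (x, y)₁ = (-1.510, -1.271).
Round to (-1.510, -1.271) and repeat: F = (18.60348, -14.50314), J = [[-19.17860, -19.91388], [15.51526, 1.75630]].
Δ = (0.930, 0.038), so (x, y)₂ = (-0.580, -1.233).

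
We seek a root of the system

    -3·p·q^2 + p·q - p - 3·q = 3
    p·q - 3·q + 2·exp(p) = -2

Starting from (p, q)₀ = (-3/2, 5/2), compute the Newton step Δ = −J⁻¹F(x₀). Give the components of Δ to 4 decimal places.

(-3.6304, -4.3333)

At (-3/2, 5/2): F = (15.3750, -8.803740).
Jacobian J = [[-3·q^2 + q - 1, -6·p·q + p - 3], [q + 2·exp(p), p - 3]].
At the point, J = [[-17.2500, 18.0000], [2.946260, -4.5000]] (det J = 24.592314).
Solving J·Δ = −F gives Δ = (-3.6304, -4.3333).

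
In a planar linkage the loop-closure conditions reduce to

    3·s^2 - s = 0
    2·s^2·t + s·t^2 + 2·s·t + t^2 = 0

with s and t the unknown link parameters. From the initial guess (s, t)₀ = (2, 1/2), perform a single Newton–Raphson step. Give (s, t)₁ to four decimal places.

At (2, 1/2): F = (10.0000, 6.7500).
Jacobian J = [[6·s - 1, 0], [4·s·t + t^2 + 2·t, 2·s^2 + 2·s·t + 2·s + 2·t]].
At the point, J = [[11.0000, 0.0000], [5.2500, 15.0000]] (det J = 165.0000).
Solving J·Δ = −F gives Δ = (-0.9091, -0.1318).
Then the next iterate is (s, t)₁ = (1.0909, 0.3682).

(1.0909, 0.3682)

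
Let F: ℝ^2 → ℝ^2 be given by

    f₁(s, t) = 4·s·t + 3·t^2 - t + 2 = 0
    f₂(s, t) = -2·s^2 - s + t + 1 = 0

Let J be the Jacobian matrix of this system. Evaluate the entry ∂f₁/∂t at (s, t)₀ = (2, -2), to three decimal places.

-5.000

∂f₁/∂t = 4·s + 6·t - 1.
At (2, -2) this is -5.000.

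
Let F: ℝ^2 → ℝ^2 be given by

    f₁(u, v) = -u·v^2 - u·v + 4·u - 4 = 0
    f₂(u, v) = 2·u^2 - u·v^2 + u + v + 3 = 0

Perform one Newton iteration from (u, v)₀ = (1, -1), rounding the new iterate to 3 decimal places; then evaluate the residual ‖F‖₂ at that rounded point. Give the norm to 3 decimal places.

At (1, -1): F = (0.000, 4.000).
Jacobian J = [[-v^2 - v + 4, -2·u·v - u], [4·u - v^2 + 1, -2·u·v + 1]].
At the point, J = [[4.000, 1.000], [4.000, 3.000]] (det J = 8.000).
Solving J·Δ = −F gives Δ = (0.500, -2.000).
Then the next iterate is (u, v)₁ = (1.500, -3.000).
Re-evaluating at (1.500, -3.000): F = (-7.000, -7.500), so ‖F‖₂ = 10.259.

10.259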